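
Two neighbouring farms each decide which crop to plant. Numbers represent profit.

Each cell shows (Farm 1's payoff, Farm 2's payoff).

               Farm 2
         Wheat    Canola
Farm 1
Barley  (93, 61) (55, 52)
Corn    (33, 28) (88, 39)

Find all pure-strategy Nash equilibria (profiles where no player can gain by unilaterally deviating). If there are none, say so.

Pure-strategy Nash equilibria: (Barley, Wheat), (Corn, Canola)

Farm 1 against Wheat: payoffs 93, 33 → best response Barley.
Farm 1 against Canola: payoffs 55, 88 → best response Corn.
Farm 2 against Barley: payoffs 61, 52 → best response Wheat.
Farm 2 against Corn: payoffs 28, 39 → best response Canola.
Mutual best responses: (Barley, Wheat); (Corn, Canola).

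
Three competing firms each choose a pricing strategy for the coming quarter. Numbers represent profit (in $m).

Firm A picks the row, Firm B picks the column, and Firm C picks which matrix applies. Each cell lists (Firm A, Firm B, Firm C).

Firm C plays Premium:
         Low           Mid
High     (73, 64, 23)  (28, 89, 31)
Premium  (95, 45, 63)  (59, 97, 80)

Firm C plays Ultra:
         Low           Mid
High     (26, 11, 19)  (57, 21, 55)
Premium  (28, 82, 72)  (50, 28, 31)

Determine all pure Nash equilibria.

(High, Low, Premium): Firm A can switch to Premium (73 → 95). Not NE.
(High, Low, Ultra): Firm A can switch to Premium (26 → 28). Not NE.
(High, Mid, Premium): Firm A can switch to Premium (28 → 59). Not NE.
(High, Mid, Ultra): Firm A gets 57, best alternative 50; Firm B gets 21, best alternative 11; Firm C gets 55, best alternative 31. No profitable deviation — NE.
(Premium, Low, Premium): Firm B can switch to Mid (45 → 97). Not NE.
(Premium, Low, Ultra): Firm A gets 28, best alternative 26; Firm B gets 82, best alternative 28; Firm C gets 72, best alternative 63. No profitable deviation — NE.
(Premium, Mid, Premium): Firm A gets 59, best alternative 28; Firm B gets 97, best alternative 45; Firm C gets 80, best alternative 31. No profitable deviation — NE.
(Premium, Mid, Ultra): Firm A can switch to High (50 → 57). Not NE.

The pure Nash equilibria are (High, Mid, Ultra); (Premium, Low, Ultra); (Premium, Mid, Premium).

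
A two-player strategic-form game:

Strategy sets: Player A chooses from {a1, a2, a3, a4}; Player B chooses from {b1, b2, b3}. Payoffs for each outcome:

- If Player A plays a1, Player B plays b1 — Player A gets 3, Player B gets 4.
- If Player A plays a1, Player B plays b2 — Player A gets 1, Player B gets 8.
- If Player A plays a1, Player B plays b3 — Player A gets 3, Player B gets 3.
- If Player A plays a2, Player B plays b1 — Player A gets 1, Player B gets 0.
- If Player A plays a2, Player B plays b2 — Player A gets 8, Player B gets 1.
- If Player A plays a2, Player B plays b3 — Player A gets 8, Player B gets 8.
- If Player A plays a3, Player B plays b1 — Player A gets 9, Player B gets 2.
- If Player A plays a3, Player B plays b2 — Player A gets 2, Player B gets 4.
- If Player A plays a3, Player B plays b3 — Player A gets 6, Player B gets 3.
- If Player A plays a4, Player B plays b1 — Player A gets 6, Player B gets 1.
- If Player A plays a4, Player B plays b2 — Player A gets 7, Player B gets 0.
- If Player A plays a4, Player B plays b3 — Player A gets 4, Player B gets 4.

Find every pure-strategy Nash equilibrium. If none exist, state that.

For each player, find the best response to each opponent profile; mutual best responses are the pure NE.
Player A against b1: payoffs 3, 1, 9, 6 → best response a3.
Player A against b2: payoffs 1, 8, 2, 7 → best response a2.
Player A against b3: payoffs 3, 8, 6, 4 → best response a2.
Player B against a1: payoffs 4, 8, 3 → best response b2.
Player B against a2: payoffs 0, 1, 8 → best response b3.
Player B against a3: payoffs 2, 4, 3 → best response b2.
Player B against a4: payoffs 1, 0, 4 → best response b3.
Mutual best responses: (a2, b3).

The unique pure-strategy Nash equilibrium is (a2, b3).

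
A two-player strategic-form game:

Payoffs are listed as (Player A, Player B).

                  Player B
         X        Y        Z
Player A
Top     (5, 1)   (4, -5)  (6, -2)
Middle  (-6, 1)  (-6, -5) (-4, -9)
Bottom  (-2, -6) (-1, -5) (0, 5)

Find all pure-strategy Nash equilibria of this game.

For each strategy profile, look for a profitable unilateral deviation.
(Top, X): Player A gets 5, best alternative -2; Player B gets 1, best alternative -2. No profitable deviation — NE.
(Top, Y): Player B can switch to X (-5 → 1). Not NE.
(Top, Z): Player B can switch to X (-2 → 1). Not NE.
(Middle, X): Player A can switch to Top (-6 → 5). Not NE.
(Middle, Y): Player A can switch to Top (-6 → 4). Not NE.
(Middle, Z): Player A can switch to Top (-4 → 6). Not NE.
(Bottom, X): Player A can switch to Top (-2 → 5). Not NE.
(Bottom, Y): Player A can switch to Top (-1 → 4). Not NE.
(Bottom, Z): Player A can switch to Top (0 → 6). Not NE.

Pure NE: (Top, X)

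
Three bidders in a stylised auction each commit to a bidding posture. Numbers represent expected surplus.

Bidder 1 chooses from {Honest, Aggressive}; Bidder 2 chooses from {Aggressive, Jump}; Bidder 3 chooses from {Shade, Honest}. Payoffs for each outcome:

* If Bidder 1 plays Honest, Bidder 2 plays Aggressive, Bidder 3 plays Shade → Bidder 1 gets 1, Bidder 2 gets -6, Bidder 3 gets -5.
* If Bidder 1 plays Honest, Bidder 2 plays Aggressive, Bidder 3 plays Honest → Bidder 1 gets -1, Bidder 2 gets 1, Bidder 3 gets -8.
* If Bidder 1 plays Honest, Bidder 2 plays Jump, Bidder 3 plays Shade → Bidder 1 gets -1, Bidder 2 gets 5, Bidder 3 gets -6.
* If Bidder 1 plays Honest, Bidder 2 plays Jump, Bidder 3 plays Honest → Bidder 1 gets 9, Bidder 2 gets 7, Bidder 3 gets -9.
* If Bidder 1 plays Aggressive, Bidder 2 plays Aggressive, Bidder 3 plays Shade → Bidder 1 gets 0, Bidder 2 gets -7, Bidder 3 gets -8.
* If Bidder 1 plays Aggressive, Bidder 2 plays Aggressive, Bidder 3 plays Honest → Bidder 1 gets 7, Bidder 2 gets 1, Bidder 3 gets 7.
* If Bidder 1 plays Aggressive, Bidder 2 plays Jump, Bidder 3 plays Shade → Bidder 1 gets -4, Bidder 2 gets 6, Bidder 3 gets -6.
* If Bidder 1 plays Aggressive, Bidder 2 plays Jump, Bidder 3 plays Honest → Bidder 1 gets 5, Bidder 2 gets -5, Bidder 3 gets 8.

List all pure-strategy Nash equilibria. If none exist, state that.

Pure-strategy Nash equilibria: (Honest, Jump, Shade), (Aggressive, Aggressive, Honest)

Bidder 1 against (Aggressive, Shade): payoffs 1, 0 → best response Honest.
Bidder 1 against (Aggressive, Honest): payoffs -1, 7 → best response Aggressive.
Bidder 1 against (Jump, Shade): payoffs -1, -4 → best response Honest.
Bidder 1 against (Jump, Honest): payoffs 9, 5 → best response Honest.
Bidder 2 against (Honest, Shade): payoffs -6, 5 → best response Jump.
Bidder 2 against (Honest, Honest): payoffs 1, 7 → best response Jump.
Bidder 2 against (Aggressive, Shade): payoffs -7, 6 → best response Jump.
Bidder 2 against (Aggressive, Honest): payoffs 1, -5 → best response Aggressive.
Bidder 3 against (Honest, Aggressive): payoffs -5, -8 → best response Shade.
Bidder 3 against (Honest, Jump): payoffs -6, -9 → best response Shade.
Bidder 3 against (Aggressive, Aggressive): payoffs -8, 7 → best response Honest.
Bidder 3 against (Aggressive, Jump): payoffs -6, 8 → best response Honest.
Mutual best responses: (Honest, Jump, Shade); (Aggressive, Aggressive, Honest).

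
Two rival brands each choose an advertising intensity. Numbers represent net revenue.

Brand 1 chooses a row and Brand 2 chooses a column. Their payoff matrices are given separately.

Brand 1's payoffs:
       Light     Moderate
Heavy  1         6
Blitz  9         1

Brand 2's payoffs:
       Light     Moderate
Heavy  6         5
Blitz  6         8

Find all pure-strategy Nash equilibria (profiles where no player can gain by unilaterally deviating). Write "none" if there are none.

Brand 1 against Light: payoffs 1, 9 → best response Blitz.
Brand 1 against Moderate: payoffs 6, 1 → best response Heavy.
Brand 2 against Heavy: payoffs 6, 5 → best response Light.
Brand 2 against Blitz: payoffs 6, 8 → best response Moderate.
No profile is a mutual best response for all players.

There is no pure-strategy Nash equilibrium.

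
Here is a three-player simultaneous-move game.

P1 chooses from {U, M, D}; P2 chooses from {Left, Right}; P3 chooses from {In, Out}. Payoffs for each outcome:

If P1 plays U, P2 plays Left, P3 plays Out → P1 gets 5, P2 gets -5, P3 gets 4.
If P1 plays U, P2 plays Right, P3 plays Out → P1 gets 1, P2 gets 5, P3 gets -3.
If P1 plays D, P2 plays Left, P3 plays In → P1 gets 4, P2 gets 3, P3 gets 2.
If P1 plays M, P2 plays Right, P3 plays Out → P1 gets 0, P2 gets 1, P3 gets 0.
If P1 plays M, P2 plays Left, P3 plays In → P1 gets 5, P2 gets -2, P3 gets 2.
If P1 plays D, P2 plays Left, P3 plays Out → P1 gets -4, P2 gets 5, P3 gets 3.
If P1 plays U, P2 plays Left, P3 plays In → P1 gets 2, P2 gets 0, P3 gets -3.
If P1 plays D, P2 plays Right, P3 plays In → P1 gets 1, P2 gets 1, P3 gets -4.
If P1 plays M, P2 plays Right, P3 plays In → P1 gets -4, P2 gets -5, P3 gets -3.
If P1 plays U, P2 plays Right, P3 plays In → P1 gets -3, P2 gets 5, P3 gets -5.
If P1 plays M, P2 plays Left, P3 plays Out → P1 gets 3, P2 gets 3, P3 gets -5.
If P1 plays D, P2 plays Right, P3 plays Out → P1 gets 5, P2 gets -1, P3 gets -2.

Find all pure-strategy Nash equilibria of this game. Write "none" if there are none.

Mark each player's best response to every combination of opponents' strategies; a profile where every player is best-responding is a pure Nash equilibrium.
P1 against (Left, In): payoffs 2, 5, 4 → best response M.
P1 against (Left, Out): payoffs 5, 3, -4 → best response U.
P1 against (Right, In): payoffs -3, -4, 1 → best response D.
P1 against (Right, Out): payoffs 1, 0, 5 → best response D.
P2 against (U, In): payoffs 0, 5 → best response Right.
P2 against (U, Out): payoffs -5, 5 → best response Right.
P2 against (M, In): payoffs -2, -5 → best response Left.
P2 against (M, Out): payoffs 3, 1 → best response Left.
P2 against (D, In): payoffs 3, 1 → best response Left.
P2 against (D, Out): payoffs 5, -1 → best response Left.
P3 against (U, Left): payoffs -3, 4 → best response Out.
P3 against (U, Right): payoffs -5, -3 → best response Out.
P3 against (M, Left): payoffs 2, -5 → best response In.
P3 against (M, Right): payoffs -3, 0 → best response Out.
P3 against (D, Left): payoffs 2, 3 → best response Out.
P3 against (D, Right): payoffs -4, -2 → best response Out.
Mutual best responses: (M, Left, In).

Pure NE: (M, Left, In)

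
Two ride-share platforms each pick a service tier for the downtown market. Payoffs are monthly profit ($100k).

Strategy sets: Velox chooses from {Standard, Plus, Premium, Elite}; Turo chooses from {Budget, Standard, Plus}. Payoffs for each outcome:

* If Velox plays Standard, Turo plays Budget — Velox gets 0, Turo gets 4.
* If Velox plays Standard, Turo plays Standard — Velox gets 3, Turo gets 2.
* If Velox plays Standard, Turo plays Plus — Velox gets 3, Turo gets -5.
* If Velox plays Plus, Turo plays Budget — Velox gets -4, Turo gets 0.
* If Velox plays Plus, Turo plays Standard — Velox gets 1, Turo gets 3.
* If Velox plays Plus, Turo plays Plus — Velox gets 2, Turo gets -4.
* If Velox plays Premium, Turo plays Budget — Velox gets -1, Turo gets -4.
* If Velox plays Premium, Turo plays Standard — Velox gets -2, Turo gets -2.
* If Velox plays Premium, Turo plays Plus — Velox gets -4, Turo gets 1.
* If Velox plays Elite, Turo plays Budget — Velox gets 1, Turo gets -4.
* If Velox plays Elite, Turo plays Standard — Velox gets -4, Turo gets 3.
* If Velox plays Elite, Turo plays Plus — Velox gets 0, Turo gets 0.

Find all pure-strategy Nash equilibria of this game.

none

(Standard, Budget): Velox can switch to Elite (0 → 1). Not NE.
(Standard, Standard): Turo can switch to Budget (2 → 4). Not NE.
(Standard, Plus): Turo can switch to Budget (-5 → 4). Not NE.
(Plus, Budget): Velox can switch to Standard (-4 → 0). Not NE.
(Plus, Standard): Velox can switch to Standard (1 → 3). Not NE.
(Plus, Plus): Velox can switch to Standard (2 → 3). Not NE.
(Premium, Budget): Velox can switch to Standard (-1 → 0). Not NE.
(Premium, Standard): Velox can switch to Standard (-2 → 3). Not NE.
(Premium, Plus): Velox can switch to Standard (-4 → 3). Not NE.
(Elite, Budget): Turo can switch to Standard (-4 → 3). Not NE.
(The remaining 2 profiles each have a profitable deviation by the same check.)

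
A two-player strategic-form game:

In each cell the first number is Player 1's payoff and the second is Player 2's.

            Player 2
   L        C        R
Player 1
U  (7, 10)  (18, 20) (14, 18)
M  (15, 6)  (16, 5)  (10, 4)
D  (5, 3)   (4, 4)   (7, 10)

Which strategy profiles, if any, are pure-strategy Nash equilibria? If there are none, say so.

Pure-strategy Nash equilibria: (U, C); (M, L)

Player 1 against L: payoffs 7, 15, 5 → best response M.
Player 1 against C: payoffs 18, 16, 4 → best response U.
Player 1 against R: payoffs 14, 10, 7 → best response U.
Player 2 against U: payoffs 10, 20, 18 → best response C.
Player 2 against M: payoffs 6, 5, 4 → best response L.
Player 2 against D: payoffs 3, 4, 10 → best response R.
Mutual best responses: (U, C); (M, L).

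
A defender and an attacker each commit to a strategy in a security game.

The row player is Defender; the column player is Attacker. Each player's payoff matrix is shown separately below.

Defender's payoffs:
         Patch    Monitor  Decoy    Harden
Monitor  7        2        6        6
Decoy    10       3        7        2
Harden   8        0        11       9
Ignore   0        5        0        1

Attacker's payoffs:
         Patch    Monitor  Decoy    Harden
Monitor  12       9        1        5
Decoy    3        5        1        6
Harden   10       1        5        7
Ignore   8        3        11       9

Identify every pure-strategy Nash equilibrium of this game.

Defender against Patch: payoffs 7, 10, 8, 0 → best response Decoy.
Defender against Monitor: payoffs 2, 3, 0, 5 → best response Ignore.
Defender against Decoy: payoffs 6, 7, 11, 0 → best response Harden.
Defender against Harden: payoffs 6, 2, 9, 1 → best response Harden.
Attacker against Monitor: payoffs 12, 9, 1, 5 → best response Patch.
Attacker against Decoy: payoffs 3, 5, 1, 6 → best response Harden.
Attacker against Harden: payoffs 10, 1, 5, 7 → best response Patch.
Attacker against Ignore: payoffs 8, 3, 11, 9 → best response Decoy.
No profile is a mutual best response for all players.

none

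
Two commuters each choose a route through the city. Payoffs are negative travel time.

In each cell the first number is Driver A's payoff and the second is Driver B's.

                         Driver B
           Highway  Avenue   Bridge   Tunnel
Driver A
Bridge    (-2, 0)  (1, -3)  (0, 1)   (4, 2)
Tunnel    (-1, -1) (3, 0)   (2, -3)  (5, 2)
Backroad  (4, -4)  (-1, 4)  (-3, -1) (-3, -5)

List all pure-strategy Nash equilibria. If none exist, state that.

The unique pure-strategy Nash equilibrium is (Tunnel, Tunnel).

(Bridge, Highway): Driver A can switch to Tunnel (-2 → -1). Not NE.
(Bridge, Avenue): Driver A can switch to Tunnel (1 → 3). Not NE.
(Bridge, Bridge): Driver A can switch to Tunnel (0 → 2). Not NE.
(Bridge, Tunnel): Driver A can switch to Tunnel (4 → 5). Not NE.
(Tunnel, Highway): Driver A can switch to Backroad (-1 → 4). Not NE.
(Tunnel, Avenue): Driver B can switch to Tunnel (0 → 2). Not NE.
(Tunnel, Tunnel): Driver A gets 5, best alternative 4; Driver B gets 2, best alternative 0. No profitable deviation — NE.
(The remaining 5 profiles each have a profitable deviation by the same check.)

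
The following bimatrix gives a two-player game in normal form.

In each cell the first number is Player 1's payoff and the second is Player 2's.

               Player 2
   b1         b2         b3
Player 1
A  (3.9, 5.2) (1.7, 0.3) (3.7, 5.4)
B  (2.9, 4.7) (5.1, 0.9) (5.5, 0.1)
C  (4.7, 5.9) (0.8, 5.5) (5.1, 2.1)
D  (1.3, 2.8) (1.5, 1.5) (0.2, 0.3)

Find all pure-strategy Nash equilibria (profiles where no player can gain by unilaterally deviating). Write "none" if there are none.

(C, b1)

Player 1 against b1: payoffs 3.9, 2.9, 4.7, 1.3 → best response C.
Player 1 against b2: payoffs 1.7, 5.1, 0.8, 1.5 → best response B.
Player 1 against b3: payoffs 3.7, 5.5, 5.1, 0.2 → best response B.
Player 2 against A: payoffs 5.2, 0.3, 5.4 → best response b3.
Player 2 against B: payoffs 4.7, 0.9, 0.1 → best response b1.
Player 2 against C: payoffs 5.9, 5.5, 2.1 → best response b1.
Player 2 against D: payoffs 2.8, 1.5, 0.3 → best response b1.
Mutual best responses: (C, b1).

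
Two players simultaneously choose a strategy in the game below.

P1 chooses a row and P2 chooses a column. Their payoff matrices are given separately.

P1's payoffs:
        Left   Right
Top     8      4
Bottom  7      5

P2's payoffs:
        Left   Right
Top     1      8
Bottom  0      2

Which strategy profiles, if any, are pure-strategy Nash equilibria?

P1 against Left: payoffs 8, 7 → best response Top.
P1 against Right: payoffs 4, 5 → best response Bottom.
P2 against Top: payoffs 1, 8 → best response Right.
P2 against Bottom: payoffs 0, 2 → best response Right.
Mutual best responses: (Bottom, Right).

Pure NE: (Bottom, Right)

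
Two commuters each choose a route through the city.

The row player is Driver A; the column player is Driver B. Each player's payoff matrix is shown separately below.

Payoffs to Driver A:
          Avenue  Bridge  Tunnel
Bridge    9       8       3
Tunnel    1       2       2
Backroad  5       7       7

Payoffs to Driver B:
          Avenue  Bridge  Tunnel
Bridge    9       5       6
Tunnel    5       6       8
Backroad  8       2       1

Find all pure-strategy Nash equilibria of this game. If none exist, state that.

The unique pure-strategy Nash equilibrium is (Bridge, Avenue).

Mark each player's best response to every combination of opponents' strategies; a profile where every player is best-responding is a pure Nash equilibrium.
Driver A against Avenue: payoffs 9, 1, 5 → best response Bridge.
Driver A against Bridge: payoffs 8, 2, 7 → best response Bridge.
Driver A against Tunnel: payoffs 3, 2, 7 → best response Backroad.
Driver B against Bridge: payoffs 9, 5, 6 → best response Avenue.
Driver B against Tunnel: payoffs 5, 6, 8 → best response Tunnel.
Driver B against Backroad: payoffs 8, 2, 1 → best response Avenue.
Mutual best responses: (Bridge, Avenue).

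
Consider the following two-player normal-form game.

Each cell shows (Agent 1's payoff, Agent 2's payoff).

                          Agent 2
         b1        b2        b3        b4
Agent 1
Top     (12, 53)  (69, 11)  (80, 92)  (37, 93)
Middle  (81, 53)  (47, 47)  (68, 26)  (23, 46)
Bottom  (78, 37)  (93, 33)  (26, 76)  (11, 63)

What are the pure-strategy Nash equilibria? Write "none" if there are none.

(Top, b1): Agent 1 can switch to Middle (12 → 81). Not NE.
(Top, b2): Agent 1 can switch to Bottom (69 → 93). Not NE.
(Top, b3): Agent 2 can switch to b4 (92 → 93). Not NE.
(Top, b4): Agent 1 gets 37, best alternative 23; Agent 2 gets 93, best alternative 92. No profitable deviation — NE.
(Middle, b1): Agent 1 gets 81, best alternative 78; Agent 2 gets 53, best alternative 47. No profitable deviation — NE.
(Middle, b2): Agent 1 can switch to Top (47 → 69). Not NE.
(Middle, b3): Agent 1 can switch to Top (68 → 80). Not NE.
(Middle, b4): Agent 1 can switch to Top (23 → 37). Not NE.
(Bottom, b1): Agent 1 can switch to Middle (78 → 81). Not NE.
(Bottom, b2): Agent 2 can switch to b1 (33 → 37). Not NE.
(The remaining 2 profiles each have a profitable deviation by the same check.)

Pure-strategy Nash equilibria: (Top, b4) and (Middle, b1)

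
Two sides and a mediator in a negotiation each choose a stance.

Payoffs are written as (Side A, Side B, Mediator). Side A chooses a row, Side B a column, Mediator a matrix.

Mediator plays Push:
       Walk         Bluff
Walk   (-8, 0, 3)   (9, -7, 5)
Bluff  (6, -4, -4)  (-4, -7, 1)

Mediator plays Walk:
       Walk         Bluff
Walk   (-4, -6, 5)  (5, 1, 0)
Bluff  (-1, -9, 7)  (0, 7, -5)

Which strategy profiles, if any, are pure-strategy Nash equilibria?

No pure-strategy Nash equilibrium.

For each player, find the best response to each opponent profile; mutual best responses are the pure NE.
Side A against (Walk, Push): payoffs -8, 6 → best response Bluff.
Side A against (Walk, Walk): payoffs -4, -1 → best response Bluff.
Side A against (Bluff, Push): payoffs 9, -4 → best response Walk.
Side A against (Bluff, Walk): payoffs 5, 0 → best response Walk.
Side B against (Walk, Push): payoffs 0, -7 → best response Walk.
Side B against (Walk, Walk): payoffs -6, 1 → best response Bluff.
Side B against (Bluff, Push): payoffs -4, -7 → best response Walk.
Side B against (Bluff, Walk): payoffs -9, 7 → best response Bluff.
Mediator against (Walk, Walk): payoffs 3, 5 → best response Walk.
Mediator against (Walk, Bluff): payoffs 5, 0 → best response Push.
Mediator against (Bluff, Walk): payoffs -4, 7 → best response Walk.
Mediator against (Bluff, Bluff): payoffs 1, -5 → best response Push.
No profile is a mutual best response for all players.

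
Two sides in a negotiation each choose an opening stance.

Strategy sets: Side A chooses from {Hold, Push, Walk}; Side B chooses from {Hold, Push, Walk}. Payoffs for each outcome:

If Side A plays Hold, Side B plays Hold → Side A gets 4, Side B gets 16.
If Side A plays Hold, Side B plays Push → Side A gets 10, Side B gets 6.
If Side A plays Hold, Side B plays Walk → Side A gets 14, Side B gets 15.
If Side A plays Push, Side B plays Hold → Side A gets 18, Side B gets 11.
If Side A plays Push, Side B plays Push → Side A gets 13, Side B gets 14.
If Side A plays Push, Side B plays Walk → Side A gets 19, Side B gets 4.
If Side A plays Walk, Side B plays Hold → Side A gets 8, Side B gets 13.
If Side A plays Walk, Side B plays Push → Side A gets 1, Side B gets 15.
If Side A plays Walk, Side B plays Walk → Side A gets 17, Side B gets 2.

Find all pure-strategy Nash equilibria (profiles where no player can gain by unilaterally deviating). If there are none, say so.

The unique pure-strategy Nash equilibrium is (Push, Push).

Mark each player's best response to every combination of opponents' strategies; a profile where every player is best-responding is a pure Nash equilibrium.
Side A against Hold: payoffs 4, 18, 8 → best response Push.
Side A against Push: payoffs 10, 13, 1 → best response Push.
Side A against Walk: payoffs 14, 19, 17 → best response Push.
Side B against Hold: payoffs 16, 6, 15 → best response Hold.
Side B against Push: payoffs 11, 14, 4 → best response Push.
Side B against Walk: payoffs 13, 15, 2 → best response Push.
Mutual best responses: (Push, Push).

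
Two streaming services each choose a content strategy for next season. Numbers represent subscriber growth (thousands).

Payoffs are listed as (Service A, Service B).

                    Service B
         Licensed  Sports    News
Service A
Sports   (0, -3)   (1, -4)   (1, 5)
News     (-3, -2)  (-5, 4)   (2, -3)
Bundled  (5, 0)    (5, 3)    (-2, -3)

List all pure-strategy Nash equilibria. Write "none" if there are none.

The unique pure-strategy Nash equilibrium is (Bundled, Sports).

Service A against Licensed: payoffs 0, -3, 5 → best response Bundled.
Service A against Sports: payoffs 1, -5, 5 → best response Bundled.
Service A against News: payoffs 1, 2, -2 → best response News.
Service B against Sports: payoffs -3, -4, 5 → best response News.
Service B against News: payoffs -2, 4, -3 → best response Sports.
Service B against Bundled: payoffs 0, 3, -3 → best response Sports.
Mutual best responses: (Bundled, Sports).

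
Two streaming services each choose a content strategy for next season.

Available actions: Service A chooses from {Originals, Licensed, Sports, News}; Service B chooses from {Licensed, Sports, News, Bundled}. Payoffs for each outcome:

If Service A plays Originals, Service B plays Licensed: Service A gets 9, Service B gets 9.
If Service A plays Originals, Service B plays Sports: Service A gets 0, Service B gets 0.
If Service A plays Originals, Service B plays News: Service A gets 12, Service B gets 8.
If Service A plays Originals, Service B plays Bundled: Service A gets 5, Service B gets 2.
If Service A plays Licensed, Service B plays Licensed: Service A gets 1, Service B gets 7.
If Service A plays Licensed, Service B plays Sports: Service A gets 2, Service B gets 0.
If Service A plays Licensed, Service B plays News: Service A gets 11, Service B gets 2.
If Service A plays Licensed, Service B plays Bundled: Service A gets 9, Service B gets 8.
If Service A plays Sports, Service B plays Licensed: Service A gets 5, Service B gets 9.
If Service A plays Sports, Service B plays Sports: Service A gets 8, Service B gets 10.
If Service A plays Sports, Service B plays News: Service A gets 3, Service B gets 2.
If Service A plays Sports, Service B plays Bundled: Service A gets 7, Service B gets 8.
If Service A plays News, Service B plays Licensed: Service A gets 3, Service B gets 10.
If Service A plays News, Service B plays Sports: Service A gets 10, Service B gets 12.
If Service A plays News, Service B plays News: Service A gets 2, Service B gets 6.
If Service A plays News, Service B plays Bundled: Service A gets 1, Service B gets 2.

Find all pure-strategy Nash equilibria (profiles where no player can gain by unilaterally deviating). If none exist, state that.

Service A against Licensed: payoffs 9, 1, 5, 3 → best response Originals.
Service A against Sports: payoffs 0, 2, 8, 10 → best response News.
Service A against News: payoffs 12, 11, 3, 2 → best response Originals.
Service A against Bundled: payoffs 5, 9, 7, 1 → best response Licensed.
Service B against Originals: payoffs 9, 0, 8, 2 → best response Licensed.
Service B against Licensed: payoffs 7, 0, 2, 8 → best response Bundled.
Service B against Sports: payoffs 9, 10, 2, 8 → best response Sports.
Service B against News: payoffs 10, 12, 6, 2 → best response Sports.
Mutual best responses: (Originals, Licensed); (Licensed, Bundled); (News, Sports).

Pure-strategy Nash equilibria: (Originals, Licensed) and (Licensed, Bundled) and (News, Sports)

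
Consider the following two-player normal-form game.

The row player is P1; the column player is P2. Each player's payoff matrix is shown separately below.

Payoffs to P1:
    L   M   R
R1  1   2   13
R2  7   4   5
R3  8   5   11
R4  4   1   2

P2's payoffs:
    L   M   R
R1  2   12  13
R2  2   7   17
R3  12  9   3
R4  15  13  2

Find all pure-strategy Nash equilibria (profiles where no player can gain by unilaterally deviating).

(R1, R), (R3, L)

P1 against L: payoffs 1, 7, 8, 4 → best response R3.
P1 against M: payoffs 2, 4, 5, 1 → best response R3.
P1 against R: payoffs 13, 5, 11, 2 → best response R1.
P2 against R1: payoffs 2, 12, 13 → best response R.
P2 against R2: payoffs 2, 7, 17 → best response R.
P2 against R3: payoffs 12, 9, 3 → best response L.
P2 against R4: payoffs 15, 13, 2 → best response L.
Mutual best responses: (R1, R); (R3, L).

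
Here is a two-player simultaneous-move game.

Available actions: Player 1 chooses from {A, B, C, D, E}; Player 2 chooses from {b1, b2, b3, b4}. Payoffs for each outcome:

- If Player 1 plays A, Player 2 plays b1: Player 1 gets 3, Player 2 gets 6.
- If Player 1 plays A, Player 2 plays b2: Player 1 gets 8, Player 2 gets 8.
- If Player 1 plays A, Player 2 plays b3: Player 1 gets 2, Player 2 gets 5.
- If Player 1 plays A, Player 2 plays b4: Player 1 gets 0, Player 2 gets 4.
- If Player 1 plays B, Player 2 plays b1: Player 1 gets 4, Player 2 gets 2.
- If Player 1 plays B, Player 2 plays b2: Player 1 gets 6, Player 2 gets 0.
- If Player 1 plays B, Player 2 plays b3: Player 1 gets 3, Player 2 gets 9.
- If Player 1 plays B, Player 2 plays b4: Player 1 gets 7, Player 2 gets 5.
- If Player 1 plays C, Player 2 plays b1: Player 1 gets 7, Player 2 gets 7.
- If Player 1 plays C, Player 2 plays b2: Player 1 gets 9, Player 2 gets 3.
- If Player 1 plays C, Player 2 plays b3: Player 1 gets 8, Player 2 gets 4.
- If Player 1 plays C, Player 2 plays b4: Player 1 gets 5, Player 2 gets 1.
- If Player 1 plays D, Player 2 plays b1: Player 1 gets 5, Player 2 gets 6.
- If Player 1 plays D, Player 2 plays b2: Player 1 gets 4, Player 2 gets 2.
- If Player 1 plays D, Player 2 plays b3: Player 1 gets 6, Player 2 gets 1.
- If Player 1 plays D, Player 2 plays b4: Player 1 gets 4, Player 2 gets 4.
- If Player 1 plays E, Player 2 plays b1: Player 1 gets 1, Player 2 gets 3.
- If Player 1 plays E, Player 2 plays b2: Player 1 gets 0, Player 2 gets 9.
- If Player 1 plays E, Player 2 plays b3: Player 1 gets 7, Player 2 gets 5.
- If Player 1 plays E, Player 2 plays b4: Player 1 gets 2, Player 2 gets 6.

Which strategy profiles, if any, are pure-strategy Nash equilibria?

Mark each player's best response to every combination of opponents' strategies; a profile where every player is best-responding is a pure Nash equilibrium.
Player 1 against b1: payoffs 3, 4, 7, 5, 1 → best response C.
Player 1 against b2: payoffs 8, 6, 9, 4, 0 → best response C.
Player 1 against b3: payoffs 2, 3, 8, 6, 7 → best response C.
Player 1 against b4: payoffs 0, 7, 5, 4, 2 → best response B.
Player 2 against A: payoffs 6, 8, 5, 4 → best response b2.
Player 2 against B: payoffs 2, 0, 9, 5 → best response b3.
Player 2 against C: payoffs 7, 3, 4, 1 → best response b1.
Player 2 against D: payoffs 6, 2, 1, 4 → best response b1.
Player 2 against E: payoffs 3, 9, 5, 6 → best response b2.
Mutual best responses: (C, b1).

(C, b1)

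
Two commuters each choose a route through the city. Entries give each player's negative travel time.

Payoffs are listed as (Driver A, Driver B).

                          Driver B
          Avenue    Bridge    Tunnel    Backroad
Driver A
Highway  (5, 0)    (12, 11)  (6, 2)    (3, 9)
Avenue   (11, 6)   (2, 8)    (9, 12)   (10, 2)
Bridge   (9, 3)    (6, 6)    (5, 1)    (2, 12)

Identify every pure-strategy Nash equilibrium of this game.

(Highway, Avenue): Driver A can switch to Avenue (5 → 11). Not NE.
(Highway, Bridge): Driver A gets 12, best alternative 6; Driver B gets 11, best alternative 9. No profitable deviation — NE.
(Highway, Tunnel): Driver A can switch to Avenue (6 → 9). Not NE.
(Highway, Backroad): Driver A can switch to Avenue (3 → 10). Not NE.
(Avenue, Avenue): Driver B can switch to Bridge (6 → 8). Not NE.
(Avenue, Bridge): Driver A can switch to Highway (2 → 12). Not NE.
(Avenue, Tunnel): Driver A gets 9, best alternative 6; Driver B gets 12, best alternative 8. No profitable deviation — NE.
(Avenue, Backroad): Driver B can switch to Avenue (2 → 6). Not NE.
(The remaining 4 profiles each have a profitable deviation by the same check.)

Pure-strategy Nash equilibria: (Highway, Bridge), (Avenue, Tunnel)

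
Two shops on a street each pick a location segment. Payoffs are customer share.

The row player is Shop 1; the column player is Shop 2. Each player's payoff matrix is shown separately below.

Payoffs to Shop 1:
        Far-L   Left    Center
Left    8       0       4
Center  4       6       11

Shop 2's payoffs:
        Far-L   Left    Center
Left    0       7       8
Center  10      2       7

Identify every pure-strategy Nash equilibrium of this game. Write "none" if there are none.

No pure-strategy Nash equilibrium.

(Left, Far-L): Shop 2 can switch to Left (0 → 7). Not NE.
(Left, Left): Shop 1 can switch to Center (0 → 6). Not NE.
(Left, Center): Shop 1 can switch to Center (4 → 11). Not NE.
(Center, Far-L): Shop 1 can switch to Left (4 → 8). Not NE.
(Center, Left): Shop 2 can switch to Far-L (2 → 10). Not NE.
(Center, Center): Shop 2 can switch to Far-L (7 → 10). Not NE.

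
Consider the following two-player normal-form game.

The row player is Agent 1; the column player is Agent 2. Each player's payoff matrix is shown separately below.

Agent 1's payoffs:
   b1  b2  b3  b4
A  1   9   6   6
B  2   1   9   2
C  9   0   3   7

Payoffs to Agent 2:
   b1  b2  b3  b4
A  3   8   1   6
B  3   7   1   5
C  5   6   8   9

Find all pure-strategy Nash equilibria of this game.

The pure Nash equilibria are (A, b2) and (C, b4).

Agent 1 against b1: payoffs 1, 2, 9 → best response C.
Agent 1 against b2: payoffs 9, 1, 0 → best response A.
Agent 1 against b3: payoffs 6, 9, 3 → best response B.
Agent 1 against b4: payoffs 6, 2, 7 → best response C.
Agent 2 against A: payoffs 3, 8, 1, 6 → best response b2.
Agent 2 against B: payoffs 3, 7, 1, 5 → best response b2.
Agent 2 against C: payoffs 5, 6, 8, 9 → best response b4.
Mutual best responses: (A, b2); (C, b4).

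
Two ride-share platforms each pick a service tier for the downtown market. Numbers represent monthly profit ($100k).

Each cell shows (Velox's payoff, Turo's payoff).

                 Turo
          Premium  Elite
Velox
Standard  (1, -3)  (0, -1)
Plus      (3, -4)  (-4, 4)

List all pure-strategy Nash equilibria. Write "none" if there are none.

The unique pure-strategy Nash equilibrium is (Standard, Elite).

Velox against Premium: payoffs 1, 3 → best response Plus.
Velox against Elite: payoffs 0, -4 → best response Standard.
Turo against Standard: payoffs -3, -1 → best response Elite.
Turo against Plus: payoffs -4, 4 → best response Elite.
Mutual best responses: (Standard, Elite).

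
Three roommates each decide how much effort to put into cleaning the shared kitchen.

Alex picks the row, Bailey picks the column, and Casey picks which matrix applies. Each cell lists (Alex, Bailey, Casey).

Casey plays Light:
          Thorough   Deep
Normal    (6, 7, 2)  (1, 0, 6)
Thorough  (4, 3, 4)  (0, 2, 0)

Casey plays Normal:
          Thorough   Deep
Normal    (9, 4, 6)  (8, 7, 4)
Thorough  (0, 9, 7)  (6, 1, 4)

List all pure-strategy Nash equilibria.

This game has no pure Nash equilibrium.

Alex against (Thorough, Light): payoffs 6, 4 → best response Normal.
Alex against (Thorough, Normal): payoffs 9, 0 → best response Normal.
Alex against (Deep, Light): payoffs 1, 0 → best response Normal.
Alex against (Deep, Normal): payoffs 8, 6 → best response Normal.
Bailey against (Normal, Light): payoffs 7, 0 → best response Thorough.
Bailey against (Normal, Normal): payoffs 4, 7 → best response Deep.
Bailey against (Thorough, Light): payoffs 3, 2 → best response Thorough.
Bailey against (Thorough, Normal): payoffs 9, 1 → best response Thorough.
Casey against (Normal, Thorough): payoffs 2, 6 → best response Normal.
Casey against (Normal, Deep): payoffs 6, 4 → best response Light.
Casey against (Thorough, Thorough): payoffs 4, 7 → best response Normal.
Casey against (Thorough, Deep): payoffs 0, 4 → best response Normal.
No profile is a mutual best response for all players.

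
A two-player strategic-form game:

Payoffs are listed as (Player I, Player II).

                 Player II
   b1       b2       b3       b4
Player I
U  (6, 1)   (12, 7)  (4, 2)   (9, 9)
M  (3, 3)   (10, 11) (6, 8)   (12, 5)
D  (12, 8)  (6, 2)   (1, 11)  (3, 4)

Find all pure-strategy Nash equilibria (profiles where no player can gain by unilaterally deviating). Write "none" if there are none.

No pure-strategy Nash equilibrium.

(U, b1): Player I can switch to D (6 → 12). Not NE.
(U, b2): Player II can switch to b4 (7 → 9). Not NE.
(U, b3): Player I can switch to M (4 → 6). Not NE.
(U, b4): Player I can switch to M (9 → 12). Not NE.
(M, b1): Player I can switch to U (3 → 6). Not NE.
(M, b2): Player I can switch to U (10 → 12). Not NE.
(The remaining 6 profiles each have a profitable deviation by the same check.)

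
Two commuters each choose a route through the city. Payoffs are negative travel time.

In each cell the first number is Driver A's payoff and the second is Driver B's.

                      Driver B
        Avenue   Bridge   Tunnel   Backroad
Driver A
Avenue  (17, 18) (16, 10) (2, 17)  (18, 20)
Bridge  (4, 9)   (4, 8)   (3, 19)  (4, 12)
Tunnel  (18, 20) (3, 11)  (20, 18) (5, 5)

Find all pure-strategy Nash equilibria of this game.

Pure-strategy Nash equilibria: (Avenue, Backroad), (Tunnel, Avenue)

Driver A against Avenue: payoffs 17, 4, 18 → best response Tunnel.
Driver A against Bridge: payoffs 16, 4, 3 → best response Avenue.
Driver A against Tunnel: payoffs 2, 3, 20 → best response Tunnel.
Driver A against Backroad: payoffs 18, 4, 5 → best response Avenue.
Driver B against Avenue: payoffs 18, 10, 17, 20 → best response Backroad.
Driver B against Bridge: payoffs 9, 8, 19, 12 → best response Tunnel.
Driver B against Tunnel: payoffs 20, 11, 18, 5 → best response Avenue.
Mutual best responses: (Avenue, Backroad); (Tunnel, Avenue).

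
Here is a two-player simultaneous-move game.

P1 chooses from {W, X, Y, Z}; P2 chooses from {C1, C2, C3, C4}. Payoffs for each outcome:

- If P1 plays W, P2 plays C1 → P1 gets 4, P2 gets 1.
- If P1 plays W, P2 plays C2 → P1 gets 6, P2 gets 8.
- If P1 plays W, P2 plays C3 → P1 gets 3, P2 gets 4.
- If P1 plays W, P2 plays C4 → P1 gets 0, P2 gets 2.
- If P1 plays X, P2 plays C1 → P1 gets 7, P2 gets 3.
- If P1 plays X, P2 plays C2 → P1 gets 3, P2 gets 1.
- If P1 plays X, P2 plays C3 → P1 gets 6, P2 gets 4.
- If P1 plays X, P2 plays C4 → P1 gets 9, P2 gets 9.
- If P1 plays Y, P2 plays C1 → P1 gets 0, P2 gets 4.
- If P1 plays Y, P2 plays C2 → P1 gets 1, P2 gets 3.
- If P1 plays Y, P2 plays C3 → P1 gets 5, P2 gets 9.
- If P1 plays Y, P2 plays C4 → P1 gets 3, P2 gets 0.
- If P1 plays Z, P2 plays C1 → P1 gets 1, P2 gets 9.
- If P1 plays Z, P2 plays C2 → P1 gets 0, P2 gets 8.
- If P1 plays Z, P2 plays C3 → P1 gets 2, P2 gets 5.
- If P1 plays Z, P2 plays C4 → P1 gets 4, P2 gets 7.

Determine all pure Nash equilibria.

(W, C1): P1 can switch to X (4 → 7). Not NE.
(W, C2): P1 gets 6, best alternative 3; P2 gets 8, best alternative 4. No profitable deviation — NE.
(W, C3): P1 can switch to X (3 → 6). Not NE.
(W, C4): P1 can switch to X (0 → 9). Not NE.
(X, C1): P2 can switch to C3 (3 → 4). Not NE.
(X, C2): P1 can switch to W (3 → 6). Not NE.
(X, C3): P2 can switch to C4 (4 → 9). Not NE.
(X, C4): P1 gets 9, best alternative 4; P2 gets 9, best alternative 4. No profitable deviation — NE.
(Y, C1): P1 can switch to W (0 → 4). Not NE.
(Y, C2): P1 can switch to W (1 → 6). Not NE.
(Y, C3): P1 can switch to X (5 → 6). Not NE.
(Y, C4): P1 can switch to X (3 → 9). Not NE.
(Z, C1): P1 can switch to W (1 → 4). Not NE.
(Z, C2): P1 can switch to W (0 → 6). Not NE.
(The remaining 2 profiles each have a profitable deviation by the same check.)

The pure Nash equilibria are (W, C2), (X, C4).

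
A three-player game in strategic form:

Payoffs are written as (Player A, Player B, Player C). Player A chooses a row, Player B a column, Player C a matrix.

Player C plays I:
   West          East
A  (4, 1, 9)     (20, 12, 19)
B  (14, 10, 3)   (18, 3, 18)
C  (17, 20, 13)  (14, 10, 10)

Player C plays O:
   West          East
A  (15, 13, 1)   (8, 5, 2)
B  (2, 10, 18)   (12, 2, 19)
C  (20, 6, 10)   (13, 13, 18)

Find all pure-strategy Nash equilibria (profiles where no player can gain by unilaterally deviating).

The pure Nash equilibria are (A, East, I) and (C, West, I) and (C, East, O).

For each player, find the best response to each opponent profile; mutual best responses are the pure NE.
Player A against (West, I): payoffs 4, 14, 17 → best response C.
Player A against (West, O): payoffs 15, 2, 20 → best response C.
Player A against (East, I): payoffs 20, 18, 14 → best response A.
Player A against (East, O): payoffs 8, 12, 13 → best response C.
Player B against (A, I): payoffs 1, 12 → best response East.
Player B against (A, O): payoffs 13, 5 → best response West.
Player B against (B, I): payoffs 10, 3 → best response West.
Player B against (B, O): payoffs 10, 2 → best response West.
Player B against (C, I): payoffs 20, 10 → best response West.
Player B against (C, O): payoffs 6, 13 → best response East.
Player C against (A, West): payoffs 9, 1 → best response I.
Player C against (A, East): payoffs 19, 2 → best response I.
Player C against (B, West): payoffs 3, 18 → best response O.
Player C against (B, East): payoffs 18, 19 → best response O.
Player C against (C, West): payoffs 13, 10 → best response I.
Player C against (C, East): payoffs 10, 18 → best response O.
Mutual best responses: (A, East, I); (C, West, I); (C, East, O).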